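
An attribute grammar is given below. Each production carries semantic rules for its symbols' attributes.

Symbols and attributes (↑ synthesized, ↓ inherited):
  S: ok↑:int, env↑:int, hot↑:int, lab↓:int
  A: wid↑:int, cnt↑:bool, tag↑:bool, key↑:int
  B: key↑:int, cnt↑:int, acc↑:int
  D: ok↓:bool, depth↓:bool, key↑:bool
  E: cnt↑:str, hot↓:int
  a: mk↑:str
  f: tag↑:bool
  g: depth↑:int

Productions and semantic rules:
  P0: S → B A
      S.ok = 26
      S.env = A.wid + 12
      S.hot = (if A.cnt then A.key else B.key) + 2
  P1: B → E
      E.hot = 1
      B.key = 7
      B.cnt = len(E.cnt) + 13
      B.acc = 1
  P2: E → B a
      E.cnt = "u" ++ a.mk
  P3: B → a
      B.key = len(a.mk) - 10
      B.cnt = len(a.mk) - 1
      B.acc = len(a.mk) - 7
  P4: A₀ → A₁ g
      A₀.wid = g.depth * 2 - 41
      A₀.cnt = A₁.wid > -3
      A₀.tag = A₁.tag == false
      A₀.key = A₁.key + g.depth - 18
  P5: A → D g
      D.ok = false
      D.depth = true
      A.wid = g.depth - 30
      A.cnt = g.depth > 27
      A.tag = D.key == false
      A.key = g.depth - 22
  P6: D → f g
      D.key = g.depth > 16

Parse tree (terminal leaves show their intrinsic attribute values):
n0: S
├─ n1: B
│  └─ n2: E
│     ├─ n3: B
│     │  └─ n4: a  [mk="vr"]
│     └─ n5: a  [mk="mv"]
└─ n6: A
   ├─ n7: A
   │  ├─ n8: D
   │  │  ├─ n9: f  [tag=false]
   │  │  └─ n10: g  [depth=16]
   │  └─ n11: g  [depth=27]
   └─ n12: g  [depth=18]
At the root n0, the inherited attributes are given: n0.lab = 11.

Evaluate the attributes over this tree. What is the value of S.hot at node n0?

1. n0.lab = 11  [given at root]
2. n2.hot = 1  [1]
3. n4.mk = "vr"  [terminal]
4. n3.key = -8  [len(a.mk) - 10]
5. n3.cnt = 1  [len(a.mk) - 1]
6. n3.acc = -5  [len(a.mk) - 7]
7. n5.mk = "mv"  [terminal]
8. n2.cnt = "umv"  ["u" ++ a.mk]
9. n1.key = 7  [7]
10. n1.cnt = 16  [len(E.cnt) + 13]
11. n1.acc = 1  [1]
12. n8.ok = false  [false]
13. n8.depth = true  [true]
14. n9.tag = false  [terminal]
15. n10.depth = 16  [terminal]
16. n8.key = false  [g.depth > 16]
17. n11.depth = 27  [terminal]
18. n7.wid = -3  [g.depth - 30]
19. n7.cnt = false  [g.depth > 27]
20. n7.tag = true  [D.key == false]
21. n7.key = 5  [g.depth - 22]
22. n12.depth = 18  [terminal]
23. n6.wid = -5  [g.depth * 2 - 41]
24. n6.cnt = false  [A₁.wid > -3]
25. n6.tag = false  [A₁.tag == false]
26. n6.key = 5  [A₁.key + g.depth - 18]
27. n0.ok = 26  [26]
28. n0.env = 7  [A.wid + 12]
29. n0.hot = 9  [(if A.cnt then A.key else B.key) + 2]

9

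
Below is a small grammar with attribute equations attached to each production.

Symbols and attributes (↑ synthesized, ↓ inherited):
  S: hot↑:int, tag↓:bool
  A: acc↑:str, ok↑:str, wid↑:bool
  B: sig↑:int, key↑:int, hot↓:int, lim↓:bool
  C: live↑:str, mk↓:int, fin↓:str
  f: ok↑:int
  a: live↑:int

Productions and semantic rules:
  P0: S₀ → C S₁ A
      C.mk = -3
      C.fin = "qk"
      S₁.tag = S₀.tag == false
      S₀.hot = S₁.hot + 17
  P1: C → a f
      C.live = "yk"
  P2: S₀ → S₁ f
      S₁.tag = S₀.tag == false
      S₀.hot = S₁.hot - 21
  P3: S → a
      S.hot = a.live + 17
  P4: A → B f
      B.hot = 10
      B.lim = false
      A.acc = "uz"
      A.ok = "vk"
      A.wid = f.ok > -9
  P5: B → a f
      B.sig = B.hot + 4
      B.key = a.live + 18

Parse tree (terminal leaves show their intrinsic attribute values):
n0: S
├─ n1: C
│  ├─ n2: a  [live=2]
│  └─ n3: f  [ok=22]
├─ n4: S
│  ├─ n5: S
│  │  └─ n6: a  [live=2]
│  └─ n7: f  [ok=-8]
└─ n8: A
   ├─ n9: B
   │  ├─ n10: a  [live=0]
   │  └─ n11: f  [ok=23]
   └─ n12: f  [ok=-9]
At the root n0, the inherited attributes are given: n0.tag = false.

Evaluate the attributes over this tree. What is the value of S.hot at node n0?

15

1. n0.tag = false  [given at root]
2. n1.mk = -3  [-3]
3. n1.fin = "qk"  ["qk"]
4. n2.live = 2  [terminal]
5. n3.ok = 22  [terminal]
6. n1.live = "yk"  ["yk"]
7. n4.tag = true  [S₀.tag == false]
8. n5.tag = false  [S₀.tag == false]
9. n6.live = 2  [terminal]
10. n5.hot = 19  [a.live + 17]
11. n7.ok = -8  [terminal]
12. n4.hot = -2  [S₁.hot - 21]
13. n9.hot = 10  [10]
14. n9.lim = false  [false]
15. n10.live = 0  [terminal]
16. n11.ok = 23  [terminal]
17. n9.sig = 14  [B.hot + 4]
18. n9.key = 18  [a.live + 18]
19. n12.ok = -9  [terminal]
20. n8.acc = "uz"  ["uz"]
21. n8.ok = "vk"  ["vk"]
22. n8.wid = false  [f.ok > -9]
23. n0.hot = 15  [S₁.hot + 17]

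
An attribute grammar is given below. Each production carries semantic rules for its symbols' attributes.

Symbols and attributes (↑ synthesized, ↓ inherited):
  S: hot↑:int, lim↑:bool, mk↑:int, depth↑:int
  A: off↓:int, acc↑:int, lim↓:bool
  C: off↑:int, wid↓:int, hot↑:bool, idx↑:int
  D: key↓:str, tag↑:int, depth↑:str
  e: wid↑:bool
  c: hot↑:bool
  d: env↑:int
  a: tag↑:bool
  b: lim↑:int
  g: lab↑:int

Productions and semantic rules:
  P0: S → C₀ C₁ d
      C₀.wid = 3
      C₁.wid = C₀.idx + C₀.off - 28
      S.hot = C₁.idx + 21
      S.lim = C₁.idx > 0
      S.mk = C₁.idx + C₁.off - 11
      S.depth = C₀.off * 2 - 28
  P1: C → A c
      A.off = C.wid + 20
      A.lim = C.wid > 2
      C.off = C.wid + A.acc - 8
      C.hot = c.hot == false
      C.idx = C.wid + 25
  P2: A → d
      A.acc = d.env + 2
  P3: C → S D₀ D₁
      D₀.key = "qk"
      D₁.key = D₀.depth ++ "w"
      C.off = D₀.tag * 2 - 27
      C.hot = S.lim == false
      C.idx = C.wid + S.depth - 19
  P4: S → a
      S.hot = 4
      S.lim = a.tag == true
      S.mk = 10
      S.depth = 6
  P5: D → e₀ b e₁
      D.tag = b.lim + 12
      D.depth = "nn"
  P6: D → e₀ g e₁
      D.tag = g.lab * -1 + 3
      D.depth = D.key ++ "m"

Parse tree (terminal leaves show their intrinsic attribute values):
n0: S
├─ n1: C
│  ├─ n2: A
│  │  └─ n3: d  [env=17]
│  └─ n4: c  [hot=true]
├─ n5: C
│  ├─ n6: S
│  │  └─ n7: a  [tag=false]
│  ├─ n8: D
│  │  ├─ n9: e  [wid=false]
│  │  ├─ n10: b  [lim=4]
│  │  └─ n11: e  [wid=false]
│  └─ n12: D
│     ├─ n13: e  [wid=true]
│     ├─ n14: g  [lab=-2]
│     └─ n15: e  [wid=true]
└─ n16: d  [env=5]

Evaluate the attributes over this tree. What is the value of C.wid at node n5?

14

1. n1.wid = 3  [3]
2. n2.off = 23  [C.wid + 20]
3. n2.lim = true  [C.wid > 2]
4. n3.env = 17  [terminal]
5. n2.acc = 19  [d.env + 2]
6. n4.hot = true  [terminal]
7. n1.off = 14  [C.wid + A.acc - 8]
8. n1.hot = false  [c.hot == false]
9. n1.idx = 28  [C.wid + 25]
10. n5.wid = 14  [C₀.idx + C₀.off - 28]
11. n7.tag = false  [terminal]
12. n6.hot = 4  [4]
13. n6.lim = false  [a.tag == true]
14. n6.mk = 10  [10]
15. n6.depth = 6  [6]
16. n8.key = "qk"  ["qk"]
17. n9.wid = false  [terminal]
18. n10.lim = 4  [terminal]
19. n11.wid = false  [terminal]
20. n8.tag = 16  [b.lim + 12]
21. n8.depth = "nn"  ["nn"]
22. n12.key = "nnw"  [D₀.depth ++ "w"]
23. n13.wid = true  [terminal]
24. n14.lab = -2  [terminal]
25. n15.wid = true  [terminal]
26. n12.tag = 5  [g.lab * -1 + 3]
27. n12.depth = "nnwm"  [D.key ++ "m"]
28. n5.off = 5  [D₀.tag * 2 - 27]
29. n5.hot = true  [S.lim == false]
30. n5.idx = 1  [C.wid + S.depth - 19]
31. n16.env = 5  [terminal]
32. n0.hot = 22  [C₁.idx + 21]
33. n0.lim = true  [C₁.idx > 0]
34. n0.mk = -5  [C₁.idx + C₁.off - 11]
35. n0.depth = 0  [C₀.off * 2 - 28]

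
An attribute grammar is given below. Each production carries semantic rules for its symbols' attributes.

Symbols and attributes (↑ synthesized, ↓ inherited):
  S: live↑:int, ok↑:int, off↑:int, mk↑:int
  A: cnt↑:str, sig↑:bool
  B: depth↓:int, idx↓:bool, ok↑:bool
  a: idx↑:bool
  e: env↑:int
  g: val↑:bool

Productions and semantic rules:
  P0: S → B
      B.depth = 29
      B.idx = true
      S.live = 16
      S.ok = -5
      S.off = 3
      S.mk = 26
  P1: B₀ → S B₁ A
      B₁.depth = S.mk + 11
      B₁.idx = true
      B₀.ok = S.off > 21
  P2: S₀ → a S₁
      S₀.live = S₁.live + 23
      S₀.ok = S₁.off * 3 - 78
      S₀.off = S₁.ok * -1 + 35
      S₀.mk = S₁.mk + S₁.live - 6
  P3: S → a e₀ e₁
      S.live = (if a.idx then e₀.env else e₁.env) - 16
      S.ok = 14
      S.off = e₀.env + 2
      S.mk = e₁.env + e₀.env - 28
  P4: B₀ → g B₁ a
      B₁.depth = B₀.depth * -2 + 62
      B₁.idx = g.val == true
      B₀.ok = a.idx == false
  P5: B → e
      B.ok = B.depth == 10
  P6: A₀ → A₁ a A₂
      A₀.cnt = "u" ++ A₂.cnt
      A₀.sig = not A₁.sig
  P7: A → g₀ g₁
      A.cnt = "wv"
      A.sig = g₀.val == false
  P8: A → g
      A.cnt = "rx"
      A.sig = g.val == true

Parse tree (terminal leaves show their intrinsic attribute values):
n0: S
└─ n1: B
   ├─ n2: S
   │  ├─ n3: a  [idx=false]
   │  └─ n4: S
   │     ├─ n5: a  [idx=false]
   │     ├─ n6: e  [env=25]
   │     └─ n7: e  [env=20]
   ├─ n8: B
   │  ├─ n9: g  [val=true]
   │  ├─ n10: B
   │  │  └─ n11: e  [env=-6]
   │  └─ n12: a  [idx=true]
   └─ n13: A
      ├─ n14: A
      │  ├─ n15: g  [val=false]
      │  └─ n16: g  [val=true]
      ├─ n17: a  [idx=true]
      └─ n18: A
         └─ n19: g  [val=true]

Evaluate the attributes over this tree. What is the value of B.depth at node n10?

1. n1.depth = 29  [29]
2. n1.idx = true  [true]
3. n3.idx = false  [terminal]
4. n5.idx = false  [terminal]
5. n6.env = 25  [terminal]
6. n7.env = 20  [terminal]
7. n4.live = 4  [(if a.idx then e₀.env else e₁.env) - 16]
8. n4.ok = 14  [14]
9. n4.off = 27  [e₀.env + 2]
10. n4.mk = 17  [e₁.env + e₀.env - 28]
11. n2.live = 27  [S₁.live + 23]
12. n2.ok = 3  [S₁.off * 3 - 78]
13. n2.off = 21  [S₁.ok * -1 + 35]
14. n2.mk = 15  [S₁.mk + S₁.live - 6]
15. n8.depth = 26  [S.mk + 11]
16. n8.idx = true  [true]
17. n9.val = true  [terminal]
18. n10.depth = 10  [B₀.depth * -2 + 62]
19. n10.idx = true  [g.val == true]
20. n11.env = -6  [terminal]
21. n10.ok = true  [B.depth == 10]
22. n12.idx = true  [terminal]
23. n8.ok = false  [a.idx == false]
24. n15.val = false  [terminal]
25. n16.val = true  [terminal]
26. n14.cnt = "wv"  ["wv"]
27. n14.sig = true  [g₀.val == false]
28. n17.idx = true  [terminal]
29. n19.val = true  [terminal]
30. n18.cnt = "rx"  ["rx"]
31. n18.sig = true  [g.val == true]
32. n13.cnt = "urx"  ["u" ++ A₂.cnt]
33. n13.sig = false  [not A₁.sig]
34. n1.ok = false  [S.off > 21]
35. n0.live = 16  [16]
36. n0.ok = -5  [-5]
37. n0.off = 3  [3]
38. n0.mk = 26  [26]

10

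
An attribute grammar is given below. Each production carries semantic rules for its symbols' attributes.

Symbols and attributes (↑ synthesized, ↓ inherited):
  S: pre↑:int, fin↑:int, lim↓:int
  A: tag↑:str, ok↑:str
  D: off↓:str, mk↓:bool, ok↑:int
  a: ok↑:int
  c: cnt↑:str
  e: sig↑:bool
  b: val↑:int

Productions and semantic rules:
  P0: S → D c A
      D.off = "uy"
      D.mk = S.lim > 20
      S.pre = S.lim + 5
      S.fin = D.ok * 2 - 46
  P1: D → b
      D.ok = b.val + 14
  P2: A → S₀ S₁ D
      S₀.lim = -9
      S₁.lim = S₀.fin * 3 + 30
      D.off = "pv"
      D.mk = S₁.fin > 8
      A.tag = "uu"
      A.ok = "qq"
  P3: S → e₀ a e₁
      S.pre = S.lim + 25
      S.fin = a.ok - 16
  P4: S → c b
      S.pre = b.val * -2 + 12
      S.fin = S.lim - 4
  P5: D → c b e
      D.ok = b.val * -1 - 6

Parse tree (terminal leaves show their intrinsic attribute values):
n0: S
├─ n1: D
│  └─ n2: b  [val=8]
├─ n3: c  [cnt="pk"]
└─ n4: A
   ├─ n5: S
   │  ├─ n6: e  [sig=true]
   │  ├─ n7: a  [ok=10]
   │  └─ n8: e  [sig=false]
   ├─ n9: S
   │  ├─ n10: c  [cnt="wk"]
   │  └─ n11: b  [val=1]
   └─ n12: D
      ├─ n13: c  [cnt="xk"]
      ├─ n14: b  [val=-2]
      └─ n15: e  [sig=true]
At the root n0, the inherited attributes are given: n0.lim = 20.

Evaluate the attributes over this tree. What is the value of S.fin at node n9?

8

1. n0.lim = 20  [given at root]
2. n1.off = "uy"  ["uy"]
3. n1.mk = false  [S.lim > 20]
4. n2.val = 8  [terminal]
5. n1.ok = 22  [b.val + 14]
6. n3.cnt = "pk"  [terminal]
7. n5.lim = -9  [-9]
8. n6.sig = true  [terminal]
9. n7.ok = 10  [terminal]
10. n8.sig = false  [terminal]
11. n5.pre = 16  [S.lim + 25]
12. n5.fin = -6  [a.ok - 16]
13. n9.lim = 12  [S₀.fin * 3 + 30]
14. n10.cnt = "wk"  [terminal]
15. n11.val = 1  [terminal]
16. n9.pre = 10  [b.val * -2 + 12]
17. n9.fin = 8  [S.lim - 4]
18. n12.off = "pv"  ["pv"]
19. n12.mk = false  [S₁.fin > 8]
20. n13.cnt = "xk"  [terminal]
21. n14.val = -2  [terminal]
22. n15.sig = true  [terminal]
23. n12.ok = -4  [b.val * -1 - 6]
24. n4.tag = "uu"  ["uu"]
25. n4.ok = "qq"  ["qq"]
26. n0.pre = 25  [S.lim + 5]
27. n0.fin = -2  [D.ok * 2 - 46]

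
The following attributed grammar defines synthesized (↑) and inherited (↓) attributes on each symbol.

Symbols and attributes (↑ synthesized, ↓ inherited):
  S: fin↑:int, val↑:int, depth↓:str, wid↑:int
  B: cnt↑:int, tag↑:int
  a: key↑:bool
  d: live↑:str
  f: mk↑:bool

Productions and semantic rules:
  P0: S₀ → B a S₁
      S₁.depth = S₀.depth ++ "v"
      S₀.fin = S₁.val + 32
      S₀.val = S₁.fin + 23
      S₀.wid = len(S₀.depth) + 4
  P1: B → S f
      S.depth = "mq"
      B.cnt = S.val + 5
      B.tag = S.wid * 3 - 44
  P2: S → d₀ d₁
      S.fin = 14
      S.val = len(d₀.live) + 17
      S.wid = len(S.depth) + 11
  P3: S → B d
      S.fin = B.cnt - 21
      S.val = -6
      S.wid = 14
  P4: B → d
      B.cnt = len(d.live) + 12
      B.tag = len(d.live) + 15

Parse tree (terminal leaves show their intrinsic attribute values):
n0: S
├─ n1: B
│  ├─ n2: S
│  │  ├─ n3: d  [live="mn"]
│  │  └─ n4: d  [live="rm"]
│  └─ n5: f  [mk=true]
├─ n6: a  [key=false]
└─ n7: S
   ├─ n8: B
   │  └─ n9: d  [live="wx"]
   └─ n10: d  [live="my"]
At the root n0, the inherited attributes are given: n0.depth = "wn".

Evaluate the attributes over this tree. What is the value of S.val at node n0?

1. n0.depth = "wn"  [given at root]
2. n2.depth = "mq"  ["mq"]
3. n3.live = "mn"  [terminal]
4. n4.live = "rm"  [terminal]
5. n2.fin = 14  [14]
6. n2.val = 19  [len(d₀.live) + 17]
7. n2.wid = 13  [len(S.depth) + 11]
8. n5.mk = true  [terminal]
9. n1.cnt = 24  [S.val + 5]
10. n1.tag = -5  [S.wid * 3 - 44]
11. n6.key = false  [terminal]
12. n7.depth = "wnv"  [S₀.depth ++ "v"]
13. n9.live = "wx"  [terminal]
14. n8.cnt = 14  [len(d.live) + 12]
15. n8.tag = 17  [len(d.live) + 15]
16. n10.live = "my"  [terminal]
17. n7.fin = -7  [B.cnt - 21]
18. n7.val = -6  [-6]
19. n7.wid = 14  [14]
20. n0.fin = 26  [S₁.val + 32]
21. n0.val = 16  [S₁.fin + 23]
22. n0.wid = 6  [len(S₀.depth) + 4]

16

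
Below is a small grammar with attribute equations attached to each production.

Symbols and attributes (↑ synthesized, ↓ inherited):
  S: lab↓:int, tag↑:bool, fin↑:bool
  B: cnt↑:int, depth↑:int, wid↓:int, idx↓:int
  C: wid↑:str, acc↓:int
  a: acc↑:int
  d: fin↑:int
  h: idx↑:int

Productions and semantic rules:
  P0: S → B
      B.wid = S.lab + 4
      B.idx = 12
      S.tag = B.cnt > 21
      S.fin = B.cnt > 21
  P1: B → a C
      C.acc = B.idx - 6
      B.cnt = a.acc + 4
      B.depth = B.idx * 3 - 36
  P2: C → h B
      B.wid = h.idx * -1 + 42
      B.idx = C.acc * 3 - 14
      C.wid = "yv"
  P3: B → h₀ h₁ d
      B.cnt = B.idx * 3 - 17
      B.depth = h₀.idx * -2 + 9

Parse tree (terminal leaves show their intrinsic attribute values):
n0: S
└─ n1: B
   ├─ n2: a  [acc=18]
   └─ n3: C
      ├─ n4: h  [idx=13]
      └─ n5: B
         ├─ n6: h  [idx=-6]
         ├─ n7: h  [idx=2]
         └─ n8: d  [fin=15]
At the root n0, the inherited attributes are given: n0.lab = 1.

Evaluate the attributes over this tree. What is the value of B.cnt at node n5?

-5

1. n0.lab = 1  [given at root]
2. n1.wid = 5  [S.lab + 4]
3. n1.idx = 12  [12]
4. n2.acc = 18  [terminal]
5. n3.acc = 6  [B.idx - 6]
6. n4.idx = 13  [terminal]
7. n5.wid = 29  [h.idx * -1 + 42]
8. n5.idx = 4  [C.acc * 3 - 14]
9. n6.idx = -6  [terminal]
10. n7.idx = 2  [terminal]
11. n8.fin = 15  [terminal]
12. n5.cnt = -5  [B.idx * 3 - 17]
13. n5.depth = 21  [h₀.idx * -2 + 9]
14. n3.wid = "yv"  ["yv"]
15. n1.cnt = 22  [a.acc + 4]
16. n1.depth = 0  [B.idx * 3 - 36]
17. n0.tag = true  [B.cnt > 21]
18. n0.fin = true  [B.cnt > 21]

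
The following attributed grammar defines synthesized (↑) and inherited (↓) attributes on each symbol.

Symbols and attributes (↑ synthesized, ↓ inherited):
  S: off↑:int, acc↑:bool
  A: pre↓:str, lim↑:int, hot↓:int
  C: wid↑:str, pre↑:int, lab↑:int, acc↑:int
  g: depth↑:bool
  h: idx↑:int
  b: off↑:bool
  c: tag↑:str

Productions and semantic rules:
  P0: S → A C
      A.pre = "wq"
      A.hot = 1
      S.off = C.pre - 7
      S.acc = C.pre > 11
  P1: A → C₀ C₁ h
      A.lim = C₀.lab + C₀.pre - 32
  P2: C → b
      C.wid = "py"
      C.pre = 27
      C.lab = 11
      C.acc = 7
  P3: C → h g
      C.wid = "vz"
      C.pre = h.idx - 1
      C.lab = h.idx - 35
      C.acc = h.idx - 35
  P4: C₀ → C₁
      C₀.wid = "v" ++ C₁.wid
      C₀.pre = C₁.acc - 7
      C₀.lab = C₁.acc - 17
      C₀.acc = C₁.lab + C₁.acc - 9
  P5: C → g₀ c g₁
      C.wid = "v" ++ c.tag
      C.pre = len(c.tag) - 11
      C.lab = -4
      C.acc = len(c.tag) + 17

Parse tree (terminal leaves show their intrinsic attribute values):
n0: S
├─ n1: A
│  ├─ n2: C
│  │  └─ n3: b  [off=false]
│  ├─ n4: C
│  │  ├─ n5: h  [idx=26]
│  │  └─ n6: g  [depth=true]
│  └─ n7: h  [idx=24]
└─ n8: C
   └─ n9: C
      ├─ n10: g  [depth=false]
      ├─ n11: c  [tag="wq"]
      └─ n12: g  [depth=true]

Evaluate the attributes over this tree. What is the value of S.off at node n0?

5

1. n1.pre = "wq"  ["wq"]
2. n1.hot = 1  [1]
3. n3.off = false  [terminal]
4. n2.wid = "py"  ["py"]
5. n2.pre = 27  [27]
6. n2.lab = 11  [11]
7. n2.acc = 7  [7]
8. n5.idx = 26  [terminal]
9. n6.depth = true  [terminal]
10. n4.wid = "vz"  ["vz"]
11. n4.pre = 25  [h.idx - 1]
12. n4.lab = -9  [h.idx - 35]
13. n4.acc = -9  [h.idx - 35]
14. n7.idx = 24  [terminal]
15. n1.lim = 6  [C₀.lab + C₀.pre - 32]
16. n10.depth = false  [terminal]
17. n11.tag = "wq"  [terminal]
18. n12.depth = true  [terminal]
19. n9.wid = "vwq"  ["v" ++ c.tag]
20. n9.pre = -9  [len(c.tag) - 11]
21. n9.lab = -4  [-4]
22. n9.acc = 19  [len(c.tag) + 17]
23. n8.wid = "vvwq"  ["v" ++ C₁.wid]
24. n8.pre = 12  [C₁.acc - 7]
25. n8.lab = 2  [C₁.acc - 17]
26. n8.acc = 6  [C₁.lab + C₁.acc - 9]
27. n0.off = 5  [C.pre - 7]
28. n0.acc = true  [C.pre > 11]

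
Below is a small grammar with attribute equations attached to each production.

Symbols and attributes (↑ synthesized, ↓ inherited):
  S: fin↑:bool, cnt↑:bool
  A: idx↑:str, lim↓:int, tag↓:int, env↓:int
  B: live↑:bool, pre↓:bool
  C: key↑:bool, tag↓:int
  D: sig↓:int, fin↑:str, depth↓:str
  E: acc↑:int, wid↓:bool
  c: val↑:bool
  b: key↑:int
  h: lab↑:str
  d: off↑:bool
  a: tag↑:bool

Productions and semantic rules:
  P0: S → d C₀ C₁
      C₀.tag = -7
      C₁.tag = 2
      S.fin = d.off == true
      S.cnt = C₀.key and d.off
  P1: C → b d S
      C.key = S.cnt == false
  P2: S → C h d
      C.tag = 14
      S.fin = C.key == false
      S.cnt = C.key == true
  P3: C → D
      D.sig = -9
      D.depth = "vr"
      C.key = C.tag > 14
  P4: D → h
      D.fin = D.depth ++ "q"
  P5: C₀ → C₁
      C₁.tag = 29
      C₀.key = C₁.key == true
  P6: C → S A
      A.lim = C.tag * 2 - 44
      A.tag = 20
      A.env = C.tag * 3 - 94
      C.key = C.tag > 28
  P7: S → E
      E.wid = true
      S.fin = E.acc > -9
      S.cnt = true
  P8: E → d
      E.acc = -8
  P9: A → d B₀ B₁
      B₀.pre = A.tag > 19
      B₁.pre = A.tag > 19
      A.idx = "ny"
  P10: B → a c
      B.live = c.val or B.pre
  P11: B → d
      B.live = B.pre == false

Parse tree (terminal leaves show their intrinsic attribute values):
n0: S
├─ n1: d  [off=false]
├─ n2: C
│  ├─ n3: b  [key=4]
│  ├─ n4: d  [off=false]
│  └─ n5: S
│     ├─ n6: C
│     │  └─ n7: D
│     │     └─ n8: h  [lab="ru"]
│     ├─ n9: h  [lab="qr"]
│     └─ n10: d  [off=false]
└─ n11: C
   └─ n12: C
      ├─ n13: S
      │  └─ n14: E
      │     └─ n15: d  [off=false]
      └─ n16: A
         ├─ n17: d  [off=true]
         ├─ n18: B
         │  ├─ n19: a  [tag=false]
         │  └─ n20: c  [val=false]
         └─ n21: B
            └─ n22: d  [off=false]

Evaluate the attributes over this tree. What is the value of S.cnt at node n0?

false

1. n1.off = false  [terminal]
2. n2.tag = -7  [-7]
3. n3.key = 4  [terminal]
4. n4.off = false  [terminal]
5. n6.tag = 14  [14]
6. n7.sig = -9  [-9]
7. n7.depth = "vr"  ["vr"]
8. n8.lab = "ru"  [terminal]
9. n7.fin = "vrq"  [D.depth ++ "q"]
10. n6.key = false  [C.tag > 14]
11. n9.lab = "qr"  [terminal]
12. n10.off = false  [terminal]
13. n5.fin = true  [C.key == false]
14. n5.cnt = false  [C.key == true]
15. n2.key = true  [S.cnt == false]
16. n11.tag = 2  [2]
17. n12.tag = 29  [29]
18. n14.wid = true  [true]
19. n15.off = false  [terminal]
20. n14.acc = -8  [-8]
21. n13.fin = true  [E.acc > -9]
22. n13.cnt = true  [true]
23. n16.lim = 14  [C.tag * 2 - 44]
24. n16.tag = 20  [20]
25. n16.env = -7  [C.tag * 3 - 94]
26. n17.off = true  [terminal]
27. n18.pre = true  [A.tag > 19]
28. n19.tag = false  [terminal]
29. n20.val = false  [terminal]
30. n18.live = true  [c.val or B.pre]
31. n21.pre = true  [A.tag > 19]
32. n22.off = false  [terminal]
33. n21.live = false  [B.pre == false]
34. n16.idx = "ny"  ["ny"]
35. n12.key = true  [C.tag > 28]
36. n11.key = true  [C₁.key == true]
37. n0.fin = false  [d.off == true]
38. n0.cnt = false  [C₀.key and d.off]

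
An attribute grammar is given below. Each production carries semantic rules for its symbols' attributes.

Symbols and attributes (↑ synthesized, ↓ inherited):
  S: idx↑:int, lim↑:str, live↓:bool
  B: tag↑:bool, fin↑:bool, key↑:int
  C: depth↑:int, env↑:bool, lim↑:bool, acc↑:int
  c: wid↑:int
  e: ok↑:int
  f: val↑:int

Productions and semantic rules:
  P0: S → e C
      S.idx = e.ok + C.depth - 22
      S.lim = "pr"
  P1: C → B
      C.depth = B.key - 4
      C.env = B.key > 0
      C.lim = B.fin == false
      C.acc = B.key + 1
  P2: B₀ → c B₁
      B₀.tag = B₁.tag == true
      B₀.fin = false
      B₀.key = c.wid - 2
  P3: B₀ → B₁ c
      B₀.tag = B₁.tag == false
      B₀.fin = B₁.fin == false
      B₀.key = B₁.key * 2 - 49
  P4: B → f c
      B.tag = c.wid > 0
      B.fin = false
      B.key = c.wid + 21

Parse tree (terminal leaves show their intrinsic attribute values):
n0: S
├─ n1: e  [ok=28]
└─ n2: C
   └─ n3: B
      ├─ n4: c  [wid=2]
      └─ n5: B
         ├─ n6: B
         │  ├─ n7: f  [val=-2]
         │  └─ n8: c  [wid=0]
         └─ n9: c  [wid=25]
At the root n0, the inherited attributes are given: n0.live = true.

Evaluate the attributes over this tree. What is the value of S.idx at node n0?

1. n0.live = true  [given at root]
2. n1.ok = 28  [terminal]
3. n4.wid = 2  [terminal]
4. n7.val = -2  [terminal]
5. n8.wid = 0  [terminal]
6. n6.tag = false  [c.wid > 0]
7. n6.fin = false  [false]
8. n6.key = 21  [c.wid + 21]
9. n9.wid = 25  [terminal]
10. n5.tag = true  [B₁.tag == false]
11. n5.fin = true  [B₁.fin == false]
12. n5.key = -7  [B₁.key * 2 - 49]
13. n3.tag = true  [B₁.tag == true]
14. n3.fin = false  [false]
15. n3.key = 0  [c.wid - 2]
16. n2.depth = -4  [B.key - 4]
17. n2.env = false  [B.key > 0]
18. n2.lim = true  [B.fin == false]
19. n2.acc = 1  [B.key + 1]
20. n0.idx = 2  [e.ok + C.depth - 22]
21. n0.lim = "pr"  ["pr"]

2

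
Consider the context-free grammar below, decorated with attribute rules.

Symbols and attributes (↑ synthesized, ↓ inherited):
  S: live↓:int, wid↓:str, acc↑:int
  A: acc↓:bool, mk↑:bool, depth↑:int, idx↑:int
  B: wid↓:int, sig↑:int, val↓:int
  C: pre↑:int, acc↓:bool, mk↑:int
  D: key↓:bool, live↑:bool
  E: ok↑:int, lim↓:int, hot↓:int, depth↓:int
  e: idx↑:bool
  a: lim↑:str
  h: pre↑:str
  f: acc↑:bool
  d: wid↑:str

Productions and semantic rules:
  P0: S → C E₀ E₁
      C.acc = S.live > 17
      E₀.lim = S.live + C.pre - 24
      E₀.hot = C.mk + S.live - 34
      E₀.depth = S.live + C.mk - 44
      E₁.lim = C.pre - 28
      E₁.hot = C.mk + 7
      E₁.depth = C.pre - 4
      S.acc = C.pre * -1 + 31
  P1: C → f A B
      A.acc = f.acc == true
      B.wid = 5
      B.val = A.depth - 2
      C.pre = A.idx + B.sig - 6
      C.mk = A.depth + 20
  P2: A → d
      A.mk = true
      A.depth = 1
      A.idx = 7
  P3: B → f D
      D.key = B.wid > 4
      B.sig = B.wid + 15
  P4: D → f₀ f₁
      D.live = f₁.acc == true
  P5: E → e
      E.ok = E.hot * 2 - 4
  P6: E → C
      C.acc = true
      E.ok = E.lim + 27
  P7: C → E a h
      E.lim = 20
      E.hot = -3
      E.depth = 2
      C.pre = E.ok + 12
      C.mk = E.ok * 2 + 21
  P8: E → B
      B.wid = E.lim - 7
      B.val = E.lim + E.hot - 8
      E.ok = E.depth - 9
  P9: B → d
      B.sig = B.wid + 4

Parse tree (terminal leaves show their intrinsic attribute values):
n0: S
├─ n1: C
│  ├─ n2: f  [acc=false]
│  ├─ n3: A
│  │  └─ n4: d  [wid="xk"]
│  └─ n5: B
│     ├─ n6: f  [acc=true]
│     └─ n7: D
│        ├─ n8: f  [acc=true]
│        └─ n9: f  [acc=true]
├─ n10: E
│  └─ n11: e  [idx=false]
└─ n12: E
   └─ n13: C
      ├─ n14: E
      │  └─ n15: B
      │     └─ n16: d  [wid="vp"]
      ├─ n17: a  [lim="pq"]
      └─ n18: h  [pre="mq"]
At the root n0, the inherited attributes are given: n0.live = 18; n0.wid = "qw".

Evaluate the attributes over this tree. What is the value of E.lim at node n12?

1. n0.live = 18  [given at root]
2. n0.wid = "qw"  [given at root]
3. n1.acc = true  [S.live > 17]
4. n2.acc = false  [terminal]
5. n3.acc = false  [f.acc == true]
6. n4.wid = "xk"  [terminal]
7. n3.mk = true  [true]
8. n3.depth = 1  [1]
9. n3.idx = 7  [7]
10. n5.wid = 5  [5]
11. n5.val = -1  [A.depth - 2]
12. n6.acc = true  [terminal]
13. n7.key = true  [B.wid > 4]
14. n8.acc = true  [terminal]
15. n9.acc = true  [terminal]
16. n7.live = true  [f₁.acc == true]
17. n5.sig = 20  [B.wid + 15]
18. n1.pre = 21  [A.idx + B.sig - 6]
19. n1.mk = 21  [A.depth + 20]
20. n10.lim = 15  [S.live + C.pre - 24]
21. n10.hot = 5  [C.mk + S.live - 34]
22. n10.depth = -5  [S.live + C.mk - 44]
23. n11.idx = false  [terminal]
24. n10.ok = 6  [E.hot * 2 - 4]
25. n12.lim = -7  [C.pre - 28]
26. n12.hot = 28  [C.mk + 7]
27. n12.depth = 17  [C.pre - 4]
28. n13.acc = true  [true]
29. n14.lim = 20  [20]
30. n14.hot = -3  [-3]
31. n14.depth = 2  [2]
32. n15.wid = 13  [E.lim - 7]
33. n15.val = 9  [E.lim + E.hot - 8]
34. n16.wid = "vp"  [terminal]
35. n15.sig = 17  [B.wid + 4]
36. n14.ok = -7  [E.depth - 9]
37. n17.lim = "pq"  [terminal]
38. n18.pre = "mq"  [terminal]
39. n13.pre = 5  [E.ok + 12]
40. n13.mk = 7  [E.ok * 2 + 21]
41. n12.ok = 20  [E.lim + 27]
42. n0.acc = 10  [C.pre * -1 + 31]

-7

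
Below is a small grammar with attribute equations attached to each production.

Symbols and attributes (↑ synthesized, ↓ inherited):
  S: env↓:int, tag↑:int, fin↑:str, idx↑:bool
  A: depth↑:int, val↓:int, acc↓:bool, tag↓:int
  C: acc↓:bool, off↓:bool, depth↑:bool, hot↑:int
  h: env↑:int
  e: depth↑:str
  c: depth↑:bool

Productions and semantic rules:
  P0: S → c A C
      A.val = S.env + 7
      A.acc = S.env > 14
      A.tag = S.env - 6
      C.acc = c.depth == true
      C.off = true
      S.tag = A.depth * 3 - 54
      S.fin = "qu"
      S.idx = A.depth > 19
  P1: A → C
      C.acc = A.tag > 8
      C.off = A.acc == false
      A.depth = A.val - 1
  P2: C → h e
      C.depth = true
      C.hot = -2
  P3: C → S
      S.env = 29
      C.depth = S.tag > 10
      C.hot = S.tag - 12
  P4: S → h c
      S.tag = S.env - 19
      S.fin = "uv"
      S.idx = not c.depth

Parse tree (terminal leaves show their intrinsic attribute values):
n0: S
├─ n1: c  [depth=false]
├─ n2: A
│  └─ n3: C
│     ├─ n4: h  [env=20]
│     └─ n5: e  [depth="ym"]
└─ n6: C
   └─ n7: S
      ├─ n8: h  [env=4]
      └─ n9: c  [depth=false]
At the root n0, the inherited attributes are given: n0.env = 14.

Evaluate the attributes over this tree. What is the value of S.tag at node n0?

1. n0.env = 14  [given at root]
2. n1.depth = false  [terminal]
3. n2.val = 21  [S.env + 7]
4. n2.acc = false  [S.env > 14]
5. n2.tag = 8  [S.env - 6]
6. n3.acc = false  [A.tag > 8]
7. n3.off = true  [A.acc == false]
8. n4.env = 20  [terminal]
9. n5.depth = "ym"  [terminal]
10. n3.depth = true  [true]
11. n3.hot = -2  [-2]
12. n2.depth = 20  [A.val - 1]
13. n6.acc = false  [c.depth == true]
14. n6.off = true  [true]
15. n7.env = 29  [29]
16. n8.env = 4  [terminal]
17. n9.depth = false  [terminal]
18. n7.tag = 10  [S.env - 19]
19. n7.fin = "uv"  ["uv"]
20. n7.idx = true  [not c.depth]
21. n6.depth = false  [S.tag > 10]
22. n6.hot = -2  [S.tag - 12]
23. n0.tag = 6  [A.depth * 3 - 54]
24. n0.fin = "qu"  ["qu"]
25. n0.idx = true  [A.depth > 19]

6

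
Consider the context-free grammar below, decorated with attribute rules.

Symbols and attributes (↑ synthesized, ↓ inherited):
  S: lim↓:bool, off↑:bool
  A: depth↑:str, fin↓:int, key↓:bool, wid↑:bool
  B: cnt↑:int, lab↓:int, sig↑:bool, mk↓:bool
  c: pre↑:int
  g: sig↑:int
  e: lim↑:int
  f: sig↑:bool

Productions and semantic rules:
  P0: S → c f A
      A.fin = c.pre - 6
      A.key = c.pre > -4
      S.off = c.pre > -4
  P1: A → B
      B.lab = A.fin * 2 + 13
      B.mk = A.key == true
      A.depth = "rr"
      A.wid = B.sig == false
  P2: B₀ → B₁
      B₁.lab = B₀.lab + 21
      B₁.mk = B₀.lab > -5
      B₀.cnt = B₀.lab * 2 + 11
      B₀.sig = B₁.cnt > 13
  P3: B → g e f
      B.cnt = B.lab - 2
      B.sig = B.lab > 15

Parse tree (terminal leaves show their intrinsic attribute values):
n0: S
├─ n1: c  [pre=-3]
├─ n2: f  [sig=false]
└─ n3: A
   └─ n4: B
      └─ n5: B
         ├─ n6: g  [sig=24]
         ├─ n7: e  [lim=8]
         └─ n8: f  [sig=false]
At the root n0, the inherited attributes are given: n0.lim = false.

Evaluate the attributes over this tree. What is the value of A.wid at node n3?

1. n0.lim = false  [given at root]
2. n1.pre = -3  [terminal]
3. n2.sig = false  [terminal]
4. n3.fin = -9  [c.pre - 6]
5. n3.key = true  [c.pre > -4]
6. n4.lab = -5  [A.fin * 2 + 13]
7. n4.mk = true  [A.key == true]
8. n5.lab = 16  [B₀.lab + 21]
9. n5.mk = false  [B₀.lab > -5]
10. n6.sig = 24  [terminal]
11. n7.lim = 8  [terminal]
12. n8.sig = false  [terminal]
13. n5.cnt = 14  [B.lab - 2]
14. n5.sig = true  [B.lab > 15]
15. n4.cnt = 1  [B₀.lab * 2 + 11]
16. n4.sig = true  [B₁.cnt > 13]
17. n3.depth = "rr"  ["rr"]
18. n3.wid = false  [B.sig == false]
19. n0.off = true  [c.pre > -4]

false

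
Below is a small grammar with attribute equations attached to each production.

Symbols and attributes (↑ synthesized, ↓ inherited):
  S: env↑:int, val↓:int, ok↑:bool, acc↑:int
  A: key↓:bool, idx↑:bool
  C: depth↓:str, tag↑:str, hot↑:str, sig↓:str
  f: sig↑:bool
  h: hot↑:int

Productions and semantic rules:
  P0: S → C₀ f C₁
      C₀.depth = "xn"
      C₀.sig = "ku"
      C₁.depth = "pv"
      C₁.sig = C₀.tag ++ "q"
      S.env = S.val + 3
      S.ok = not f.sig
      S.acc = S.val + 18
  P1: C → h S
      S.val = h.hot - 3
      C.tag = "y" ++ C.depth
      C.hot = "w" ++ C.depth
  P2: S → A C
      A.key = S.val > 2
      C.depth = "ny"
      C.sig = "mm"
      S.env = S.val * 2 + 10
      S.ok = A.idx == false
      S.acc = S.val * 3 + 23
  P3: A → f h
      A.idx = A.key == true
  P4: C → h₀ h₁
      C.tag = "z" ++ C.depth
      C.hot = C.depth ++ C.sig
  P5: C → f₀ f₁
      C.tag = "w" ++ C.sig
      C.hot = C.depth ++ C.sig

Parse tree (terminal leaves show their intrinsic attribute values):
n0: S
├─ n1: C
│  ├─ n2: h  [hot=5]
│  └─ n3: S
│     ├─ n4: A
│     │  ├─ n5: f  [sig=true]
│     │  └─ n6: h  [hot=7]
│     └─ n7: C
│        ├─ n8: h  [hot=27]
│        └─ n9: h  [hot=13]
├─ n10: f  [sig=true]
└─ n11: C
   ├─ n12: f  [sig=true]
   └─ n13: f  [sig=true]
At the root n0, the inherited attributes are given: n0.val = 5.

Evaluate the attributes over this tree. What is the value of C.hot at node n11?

"pvyxnq"

1. n0.val = 5  [given at root]
2. n1.depth = "xn"  ["xn"]
3. n1.sig = "ku"  ["ku"]
4. n2.hot = 5  [terminal]
5. n3.val = 2  [h.hot - 3]
6. n4.key = false  [S.val > 2]
7. n5.sig = true  [terminal]
8. n6.hot = 7  [terminal]
9. n4.idx = false  [A.key == true]
10. n7.depth = "ny"  ["ny"]
11. n7.sig = "mm"  ["mm"]
12. n8.hot = 27  [terminal]
13. n9.hot = 13  [terminal]
14. n7.tag = "zny"  ["z" ++ C.depth]
15. n7.hot = "nymm"  [C.depth ++ C.sig]
16. n3.env = 14  [S.val * 2 + 10]
17. n3.ok = true  [A.idx == false]
18. n3.acc = 29  [S.val * 3 + 23]
19. n1.tag = "yxn"  ["y" ++ C.depth]
20. n1.hot = "wxn"  ["w" ++ C.depth]
21. n10.sig = true  [terminal]
22. n11.depth = "pv"  ["pv"]
23. n11.sig = "yxnq"  [C₀.tag ++ "q"]
24. n12.sig = true  [terminal]
25. n13.sig = true  [terminal]
26. n11.tag = "wyxnq"  ["w" ++ C.sig]
27. n11.hot = "pvyxnq"  [C.depth ++ C.sig]
28. n0.env = 8  [S.val + 3]
29. n0.ok = false  [not f.sig]
30. n0.acc = 23  [S.val + 18]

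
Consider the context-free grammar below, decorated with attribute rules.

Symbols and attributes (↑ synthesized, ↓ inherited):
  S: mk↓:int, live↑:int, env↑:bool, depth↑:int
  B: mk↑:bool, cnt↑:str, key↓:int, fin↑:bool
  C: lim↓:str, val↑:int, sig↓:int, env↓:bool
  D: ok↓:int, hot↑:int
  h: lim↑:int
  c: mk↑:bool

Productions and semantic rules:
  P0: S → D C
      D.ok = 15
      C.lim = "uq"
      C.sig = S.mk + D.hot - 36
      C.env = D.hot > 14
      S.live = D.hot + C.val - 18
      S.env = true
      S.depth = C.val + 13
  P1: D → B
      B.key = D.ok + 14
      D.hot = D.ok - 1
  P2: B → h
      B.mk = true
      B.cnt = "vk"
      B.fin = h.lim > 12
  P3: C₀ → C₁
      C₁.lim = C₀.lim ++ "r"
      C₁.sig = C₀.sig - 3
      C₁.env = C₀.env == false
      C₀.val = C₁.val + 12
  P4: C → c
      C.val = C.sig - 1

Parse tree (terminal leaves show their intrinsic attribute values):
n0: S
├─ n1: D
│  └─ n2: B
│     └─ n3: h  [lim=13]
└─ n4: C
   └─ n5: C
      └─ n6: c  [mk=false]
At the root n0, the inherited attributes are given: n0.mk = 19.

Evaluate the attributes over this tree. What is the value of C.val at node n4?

5

1. n0.mk = 19  [given at root]
2. n1.ok = 15  [15]
3. n2.key = 29  [D.ok + 14]
4. n3.lim = 13  [terminal]
5. n2.mk = true  [true]
6. n2.cnt = "vk"  ["vk"]
7. n2.fin = true  [h.lim > 12]
8. n1.hot = 14  [D.ok - 1]
9. n4.lim = "uq"  ["uq"]
10. n4.sig = -3  [S.mk + D.hot - 36]
11. n4.env = false  [D.hot > 14]
12. n5.lim = "uqr"  [C₀.lim ++ "r"]
13. n5.sig = -6  [C₀.sig - 3]
14. n5.env = true  [C₀.env == false]
15. n6.mk = false  [terminal]
16. n5.val = -7  [C.sig - 1]
17. n4.val = 5  [C₁.val + 12]
18. n0.live = 1  [D.hot + C.val - 18]
19. n0.env = true  [true]
20. n0.depth = 18  [C.val + 13]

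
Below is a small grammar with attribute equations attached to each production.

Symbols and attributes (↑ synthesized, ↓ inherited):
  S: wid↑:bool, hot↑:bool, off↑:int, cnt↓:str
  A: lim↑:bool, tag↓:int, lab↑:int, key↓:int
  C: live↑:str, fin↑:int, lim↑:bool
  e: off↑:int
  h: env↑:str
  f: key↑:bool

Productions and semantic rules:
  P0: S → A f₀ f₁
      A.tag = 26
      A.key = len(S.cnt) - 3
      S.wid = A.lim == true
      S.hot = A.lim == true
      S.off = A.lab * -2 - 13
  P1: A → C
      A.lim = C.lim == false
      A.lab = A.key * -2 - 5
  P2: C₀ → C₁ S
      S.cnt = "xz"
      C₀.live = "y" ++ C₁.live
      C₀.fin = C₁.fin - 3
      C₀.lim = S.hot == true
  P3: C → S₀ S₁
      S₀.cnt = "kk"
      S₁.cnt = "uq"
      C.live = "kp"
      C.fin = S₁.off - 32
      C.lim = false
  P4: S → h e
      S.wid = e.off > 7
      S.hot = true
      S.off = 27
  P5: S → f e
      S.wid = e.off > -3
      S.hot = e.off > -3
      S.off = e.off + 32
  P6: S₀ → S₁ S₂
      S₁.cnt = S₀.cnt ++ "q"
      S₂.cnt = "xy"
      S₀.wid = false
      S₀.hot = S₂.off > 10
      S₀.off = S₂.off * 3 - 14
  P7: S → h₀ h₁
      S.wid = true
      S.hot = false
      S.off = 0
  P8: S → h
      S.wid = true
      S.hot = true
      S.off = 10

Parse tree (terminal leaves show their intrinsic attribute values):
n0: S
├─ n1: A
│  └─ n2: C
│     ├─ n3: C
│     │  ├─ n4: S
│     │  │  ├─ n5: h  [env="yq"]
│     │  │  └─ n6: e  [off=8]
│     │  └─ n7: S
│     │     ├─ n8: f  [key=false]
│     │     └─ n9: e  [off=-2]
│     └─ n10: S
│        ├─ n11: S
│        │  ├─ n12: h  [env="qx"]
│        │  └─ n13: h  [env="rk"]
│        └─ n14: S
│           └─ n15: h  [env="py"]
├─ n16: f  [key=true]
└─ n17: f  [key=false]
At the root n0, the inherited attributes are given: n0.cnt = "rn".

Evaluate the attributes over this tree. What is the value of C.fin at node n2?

-5

1. n0.cnt = "rn"  [given at root]
2. n1.tag = 26  [26]
3. n1.key = -1  [len(S.cnt) - 3]
4. n4.cnt = "kk"  ["kk"]
5. n5.env = "yq"  [terminal]
6. n6.off = 8  [terminal]
7. n4.wid = true  [e.off > 7]
8. n4.hot = true  [true]
9. n4.off = 27  [27]
10. n7.cnt = "uq"  ["uq"]
11. n8.key = false  [terminal]
12. n9.off = -2  [terminal]
13. n7.wid = true  [e.off > -3]
14. n7.hot = true  [e.off > -3]
15. n7.off = 30  [e.off + 32]
16. n3.live = "kp"  ["kp"]
17. n3.fin = -2  [S₁.off - 32]
18. n3.lim = false  [false]
19. n10.cnt = "xz"  ["xz"]
20. n11.cnt = "xzq"  [S₀.cnt ++ "q"]
21. n12.env = "qx"  [terminal]
22. n13.env = "rk"  [terminal]
23. n11.wid = true  [true]
24. n11.hot = false  [false]
25. n11.off = 0  [0]
26. n14.cnt = "xy"  ["xy"]
27. n15.env = "py"  [terminal]
28. n14.wid = true  [true]
29. n14.hot = true  [true]
30. n14.off = 10  [10]
31. n10.wid = false  [false]
32. n10.hot = false  [S₂.off > 10]
33. n10.off = 16  [S₂.off * 3 - 14]
34. n2.live = "ykp"  ["y" ++ C₁.live]
35. n2.fin = -5  [C₁.fin - 3]
36. n2.lim = false  [S.hot == true]
37. n1.lim = true  [C.lim == false]
38. n1.lab = -3  [A.key * -2 - 5]
39. n16.key = true  [terminal]
40. n17.key = false  [terminal]
41. n0.wid = true  [A.lim == true]
42. n0.hot = true  [A.lim == true]
43. n0.off = -7  [A.lab * -2 - 13]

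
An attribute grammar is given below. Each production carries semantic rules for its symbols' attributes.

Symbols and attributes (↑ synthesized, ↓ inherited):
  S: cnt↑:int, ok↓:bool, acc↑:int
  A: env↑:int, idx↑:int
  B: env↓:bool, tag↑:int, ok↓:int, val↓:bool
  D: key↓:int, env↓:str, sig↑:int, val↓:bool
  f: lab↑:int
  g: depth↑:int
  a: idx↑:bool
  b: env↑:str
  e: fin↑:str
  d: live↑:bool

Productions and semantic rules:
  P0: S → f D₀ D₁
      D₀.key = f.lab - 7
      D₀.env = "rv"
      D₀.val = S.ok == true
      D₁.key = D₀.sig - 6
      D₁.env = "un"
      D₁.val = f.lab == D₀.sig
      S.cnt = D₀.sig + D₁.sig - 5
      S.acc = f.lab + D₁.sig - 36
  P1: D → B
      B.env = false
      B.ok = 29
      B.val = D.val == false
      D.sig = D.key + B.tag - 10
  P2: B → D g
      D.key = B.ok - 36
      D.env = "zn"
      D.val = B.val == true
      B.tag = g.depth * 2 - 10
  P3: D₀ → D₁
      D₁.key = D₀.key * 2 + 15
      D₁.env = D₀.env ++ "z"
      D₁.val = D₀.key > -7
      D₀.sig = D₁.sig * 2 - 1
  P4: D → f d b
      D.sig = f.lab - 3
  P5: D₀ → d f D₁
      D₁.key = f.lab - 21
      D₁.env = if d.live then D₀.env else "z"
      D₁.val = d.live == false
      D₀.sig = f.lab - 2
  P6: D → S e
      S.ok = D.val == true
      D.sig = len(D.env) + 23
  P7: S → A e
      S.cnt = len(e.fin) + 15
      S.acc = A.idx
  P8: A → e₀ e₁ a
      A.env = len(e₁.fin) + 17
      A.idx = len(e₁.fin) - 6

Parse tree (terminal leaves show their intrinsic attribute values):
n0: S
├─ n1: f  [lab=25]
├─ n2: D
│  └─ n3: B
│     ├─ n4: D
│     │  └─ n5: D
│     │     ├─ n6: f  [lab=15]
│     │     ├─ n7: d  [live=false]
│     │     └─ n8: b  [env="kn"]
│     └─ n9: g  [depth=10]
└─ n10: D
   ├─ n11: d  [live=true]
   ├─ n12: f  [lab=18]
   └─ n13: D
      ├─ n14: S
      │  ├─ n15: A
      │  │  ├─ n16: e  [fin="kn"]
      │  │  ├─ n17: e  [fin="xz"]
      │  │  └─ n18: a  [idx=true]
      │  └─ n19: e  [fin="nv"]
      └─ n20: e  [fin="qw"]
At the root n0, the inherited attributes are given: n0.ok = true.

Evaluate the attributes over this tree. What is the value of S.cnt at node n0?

29

1. n0.ok = true  [given at root]
2. n1.lab = 25  [terminal]
3. n2.key = 18  [f.lab - 7]
4. n2.env = "rv"  ["rv"]
5. n2.val = true  [S.ok == true]
6. n3.env = false  [false]
7. n3.ok = 29  [29]
8. n3.val = false  [D.val == false]
9. n4.key = -7  [B.ok - 36]
10. n4.env = "zn"  ["zn"]
11. n4.val = false  [B.val == true]
12. n5.key = 1  [D₀.key * 2 + 15]
13. n5.env = "znz"  [D₀.env ++ "z"]
14. n5.val = false  [D₀.key > -7]
15. n6.lab = 15  [terminal]
16. n7.live = false  [terminal]
17. n8.env = "kn"  [terminal]
18. n5.sig = 12  [f.lab - 3]
19. n4.sig = 23  [D₁.sig * 2 - 1]
20. n9.depth = 10  [terminal]
21. n3.tag = 10  [g.depth * 2 - 10]
22. n2.sig = 18  [D.key + B.tag - 10]
23. n10.key = 12  [D₀.sig - 6]
24. n10.env = "un"  ["un"]
25. n10.val = false  [f.lab == D₀.sig]
26. n11.live = true  [terminal]
27. n12.lab = 18  [terminal]
28. n13.key = -3  [f.lab - 21]
29. n13.env = "un"  [if d.live then D₀.env else "z"]
30. n13.val = false  [d.live == false]
31. n14.ok = false  [D.val == true]
32. n16.fin = "kn"  [terminal]
33. n17.fin = "xz"  [terminal]
34. n18.idx = true  [terminal]
35. n15.env = 19  [len(e₁.fin) + 17]
36. n15.idx = -4  [len(e₁.fin) - 6]
37. n19.fin = "nv"  [terminal]
38. n14.cnt = 17  [len(e.fin) + 15]
39. n14.acc = -4  [A.idx]
40. n20.fin = "qw"  [terminal]
41. n13.sig = 25  [len(D.env) + 23]
42. n10.sig = 16  [f.lab - 2]
43. n0.cnt = 29  [D₀.sig + D₁.sig - 5]
44. n0.acc = 5  [f.lab + D₁.sig - 36]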